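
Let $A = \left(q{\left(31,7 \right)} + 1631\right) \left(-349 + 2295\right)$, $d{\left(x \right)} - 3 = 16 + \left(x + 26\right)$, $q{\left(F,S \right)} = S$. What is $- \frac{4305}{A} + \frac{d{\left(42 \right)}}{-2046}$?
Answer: $- \frac{2270831}{51759708} \approx -0.043873$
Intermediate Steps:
$d{\left(x \right)} = 45 + x$ ($d{\left(x \right)} = 3 + \left(16 + \left(x + 26\right)\right) = 3 + \left(16 + \left(26 + x\right)\right) = 3 + \left(42 + x\right) = 45 + x$)
$A = 3187548$ ($A = \left(7 + 1631\right) \left(-349 + 2295\right) = 1638 \cdot 1946 = 3187548$)
$- \frac{4305}{A} + \frac{d{\left(42 \right)}}{-2046} = - \frac{4305}{3187548} + \frac{45 + 42}{-2046} = \left(-4305\right) \frac{1}{3187548} + 87 \left(- \frac{1}{2046}\right) = - \frac{205}{151788} - \frac{29}{682} = - \frac{2270831}{51759708}$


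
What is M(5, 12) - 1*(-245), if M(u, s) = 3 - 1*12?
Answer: 236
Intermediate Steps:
M(u, s) = -9 (M(u, s) = 3 - 12 = -9)
M(5, 12) - 1*(-245) = -9 - 1*(-245) = -9 + 245 = 236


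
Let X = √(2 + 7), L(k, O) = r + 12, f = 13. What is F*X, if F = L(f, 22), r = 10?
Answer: 66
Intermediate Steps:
L(k, O) = 22 (L(k, O) = 10 + 12 = 22)
F = 22
X = 3 (X = √9 = 3)
F*X = 22*3 = 66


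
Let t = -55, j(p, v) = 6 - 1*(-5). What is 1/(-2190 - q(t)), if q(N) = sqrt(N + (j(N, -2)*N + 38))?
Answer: I/(sqrt(622) - 2190*I) ≈ -0.00045656 + 5.1994e-6*I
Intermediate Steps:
j(p, v) = 11 (j(p, v) = 6 + 5 = 11)
q(N) = sqrt(38 + 12*N) (q(N) = sqrt(N + (11*N + 38)) = sqrt(N + (38 + 11*N)) = sqrt(38 + 12*N))
1/(-2190 - q(t)) = 1/(-2190 - sqrt(38 + 12*(-55))) = 1/(-2190 - sqrt(38 - 660)) = 1/(-2190 - sqrt(-622)) = 1/(-2190 - I*sqrt(622))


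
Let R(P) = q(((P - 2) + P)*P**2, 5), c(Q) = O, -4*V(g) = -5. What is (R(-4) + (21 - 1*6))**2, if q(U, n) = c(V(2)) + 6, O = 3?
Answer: 576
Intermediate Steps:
V(g) = 5/4 (V(g) = -1/4*(-5) = 5/4)
c(Q) = 3
q(U, n) = 9 (q(U, n) = 3 + 6 = 9)
R(P) = 9
(R(-4) + (21 - 1*6))**2 = (9 + (21 - 1*6))**2 = (9 + (21 - 6))**2 = (9 + 15)**2 = 24**2 = 576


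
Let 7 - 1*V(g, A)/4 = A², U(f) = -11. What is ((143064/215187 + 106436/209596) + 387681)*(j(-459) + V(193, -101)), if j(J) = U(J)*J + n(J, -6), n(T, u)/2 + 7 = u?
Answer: -52096205815918050872/3758527871 ≈ -1.3861e+10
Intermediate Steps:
n(T, u) = -14 + 2*u
V(g, A) = 28 - 4*A²
j(J) = -26 - 11*J (j(J) = -11*J + (-14 + 2*(-6)) = -11*J + (-14 - 12) = -11*J - 26 = -26 - 11*J)
((143064/215187 + 106436/209596) + 387681)*(j(-459) + V(193, -101)) = ((143064/215187 + 106436/209596) + 387681)*((-26 - 11*(-459)) + (28 - 4*(-101)²)) = ((143064*(1/215187) + 106436*(1/209596)) + 387681)*((-26 + 5049) + (28 - 4*10201)) = ((47688/71729 + 26609/52399) + 387681)*(5023 + (28 - 40804)) = (4407440473/3758527871 + 387681)*(5023 - 40776) = (1457114250997624/3758527871)*(-35753) = -52096205815918050872/3758527871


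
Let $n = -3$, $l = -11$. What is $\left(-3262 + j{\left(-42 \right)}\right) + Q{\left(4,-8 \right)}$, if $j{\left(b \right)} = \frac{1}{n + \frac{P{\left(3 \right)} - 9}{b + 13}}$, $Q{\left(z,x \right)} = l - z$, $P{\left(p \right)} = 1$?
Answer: $- \frac{258912}{79} \approx -3277.4$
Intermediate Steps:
$Q{\left(z,x \right)} = -11 - z$
$j{\left(b \right)} = \frac{1}{-3 - \frac{8}{13 + b}}$ ($j{\left(b \right)} = \frac{1}{-3 + \frac{1 - 9}{b + 13}} = \frac{1}{-3 - \frac{8}{13 + b}}$)
$\left(-3262 + j{\left(-42 \right)}\right) + Q{\left(4,-8 \right)} = \left(-3262 + \frac{13 - 42}{-47 - -126}\right) - 15 = \left(-3262 + \frac{1}{-47 + 126} \left(-29\right)\right) - 15 = \left(-3262 + \frac{1}{79} \left(-29\right)\right) - 15 = \left(-3262 - \frac{29}{79}\right) - 15 = - \frac{257727}{79} - 15 = - \frac{258912}{79}$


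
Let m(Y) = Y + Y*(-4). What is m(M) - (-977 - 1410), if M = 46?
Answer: 2249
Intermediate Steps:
m(Y) = -3*Y (m(Y) = Y - 4*Y = -3*Y)
m(M) - (-977 - 1410) = -3*46 - (-977 - 1410) = -138 - 1*(-2387) = -138 + 2387 = 2249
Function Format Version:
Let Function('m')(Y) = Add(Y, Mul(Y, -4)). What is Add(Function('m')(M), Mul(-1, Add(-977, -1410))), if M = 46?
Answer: 2249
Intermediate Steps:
Function('m')(Y) = Mul(-3, Y) (Function('m')(Y) = Add(Y, Mul(-4, Y)) = Mul(-3, Y))
Add(Function('m')(M), Mul(-1, Add(-977, -1410))) = Add(Mul(-3, 46), Mul(-1, Add(-977, -1410))) = Add(-138, Mul(-1, -2387)) = Add(-138, 2387) = 2249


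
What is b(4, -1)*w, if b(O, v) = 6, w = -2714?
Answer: -16284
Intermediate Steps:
b(4, -1)*w = 6*(-2714) = -16284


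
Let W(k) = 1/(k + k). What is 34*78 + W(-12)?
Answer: 63647/24 ≈ 2652.0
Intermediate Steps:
W(k) = 1/(2*k)
34*78 + W(-12) = 34*78 + (½)/(-12) = 2652 + (½)*(-1/12) = 2652 - 1/24 = 63647/24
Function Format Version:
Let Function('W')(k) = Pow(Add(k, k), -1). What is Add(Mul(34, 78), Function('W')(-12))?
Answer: Rational(63647, 24) ≈ 2652.0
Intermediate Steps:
Function('W')(k) = Mul(Rational(1, 2), Pow(k, -1)) (Function('W')(k) = Pow(Mul(2, k), -1) = Mul(Rational(1, 2), Pow(k, -1)))
Add(Mul(34, 78), Function('W')(-12)) = Add(Mul(34, 78), Mul(Rational(1, 2), Pow(-12, -1))) = Add(2652, Mul(Rational(1, 2), Rational(-1, 12))) = Add(2652, Rational(-1, 24)) = Rational(63647, 24)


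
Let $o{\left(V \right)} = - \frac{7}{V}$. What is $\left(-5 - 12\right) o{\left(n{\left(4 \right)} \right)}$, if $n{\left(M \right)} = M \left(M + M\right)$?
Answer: $\frac{119}{32} \approx 3.7188$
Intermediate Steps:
$n{\left(M \right)} = 2 M^{2}$ ($n{\left(M \right)} = M 2 M = 2 M^{2}$)
$\left(-5 - 12\right) o{\left(n{\left(4 \right)} \right)} = \left(-5 - 12\right) \left(- \frac{7}{2 \cdot 4^{2}}\right) = - 17 \left(- \frac{7}{2 \cdot 16}\right) = - 17 \left(- \frac{7}{32}\right) = - 17 \left(\left(-7\right) \frac{1}{32}\right) = \left(-17\right) \left(- \frac{7}{32}\right) = \frac{119}{32}$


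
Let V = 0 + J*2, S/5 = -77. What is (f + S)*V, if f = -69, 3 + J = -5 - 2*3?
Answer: 12712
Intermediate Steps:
S = -385 (S = 5*(-77) = -385)
J = -14 (J = -3 + (-5 - 2*3) = -3 + (-5 - 6) = -3 - 11 = -14)
V = -28 (V = 0 - 14*2 = 0 - 28 = -28)
(f + S)*V = (-69 - 385)*(-28) = -454*(-28) = 12712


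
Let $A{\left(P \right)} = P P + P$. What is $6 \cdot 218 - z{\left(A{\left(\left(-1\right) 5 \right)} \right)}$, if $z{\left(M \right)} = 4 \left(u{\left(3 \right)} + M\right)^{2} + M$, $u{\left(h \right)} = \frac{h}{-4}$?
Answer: $- \frac{777}{4} \approx -194.25$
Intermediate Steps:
$u{\left(h \right)} = - \frac{h}{4}$ ($u{\left(h \right)} = h \left(- \frac{1}{4}\right) = - \frac{h}{4}$)
$A{\left(P \right)} = P + P^{2}$ ($A{\left(P \right)} = P^{2} + P = P + P^{2}$)
$z{\left(M \right)} = M + 4 \left(- \frac{3}{4} + M\right)^{2}$ ($z{\left(M \right)} = 4 \left(\left(- \frac{1}{4}\right) 3 + M\right)^{2} + M = 4 \left(- \frac{3}{4} + M\right)^{2} + M = M + 4 \left(- \frac{3}{4} + M\right)^{2}$)
$6 \cdot 218 - z{\left(A{\left(\left(-1\right) 5 \right)} \right)} = 6 \cdot 218 - \left(\left(-1\right) 5 \left(1 - 5\right) + \frac{\left(-3 + 4 \left(-1\right) 5 \left(1 - 5\right)\right)^{2}}{4}\right) = 1308 - \left(- 5 \left(1 - 5\right) + \frac{\left(-3 + 4 \left(- 5 \left(1 - 5\right)\right)\right)^{2}}{4}\right) = 1308 - \left(\left(-5\right) \left(-4\right) + \frac{\left(-3 + 4 \left(\left(-5\right) \left(-4\right)\right)\right)^{2}}{4}\right) = 1308 - \left(20 + \frac{\left(-3 + 4 \cdot 20\right)^{2}}{4}\right) = 1308 - \left(20 + \frac{\left(-3 + 80\right)^{2}}{4}\right) = 1308 - \left(20 + \frac{77^{2}}{4}\right) = 1308 - \left(20 + \frac{1}{4} \cdot 5929\right) = 1308 - \left(20 + \frac{5929}{4}\right) = 1308 - \frac{6009}{4} = - \frac{777}{4}$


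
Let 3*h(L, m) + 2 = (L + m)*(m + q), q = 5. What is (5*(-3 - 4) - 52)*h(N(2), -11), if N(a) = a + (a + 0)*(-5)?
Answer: -3248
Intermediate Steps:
N(a) = -4*a (N(a) = a + a*(-5) = a - 5*a = -4*a)
h(L, m) = -⅔ + (5 + m)*(L + m)/3 (h(L, m) = -⅔ + ((L + m)*(m + 5))/3 = -⅔ + ((L + m)*(5 + m))/3 = -⅔ + ((5 + m)*(L + m))/3 = -⅔ + (5 + m)*(L + m)/3)
(5*(-3 - 4) - 52)*h(N(2), -11) = (5*(-3 - 4) - 52)*(-⅔ + (⅓)*(-11)² + 5*(-4*2)/3 + (5/3)*(-11) + (⅓)*(-4*2)*(-11)) = (5*(-7) - 52)*(-⅔ + (⅓)*121 + (5/3)*(-8) - 55/3 + (⅓)*(-8)*(-11)) = (-35 - 52)*(-⅔ + 121/3 - 40/3 - 55/3 + 88/3) = -87*112/3 = -3248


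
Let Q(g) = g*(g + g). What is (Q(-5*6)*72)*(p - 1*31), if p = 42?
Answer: 1425600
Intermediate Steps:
Q(g) = 2*g² (Q(g) = g*(2*g) = 2*g²)
(Q(-5*6)*72)*(p - 1*31) = ((2*(-5*6)²)*72)*(42 - 1*31) = ((2*(-30)²)*72)*(42 - 31) = ((2*900)*72)*11 = (1800*72)*11 = 129600*11 = 1425600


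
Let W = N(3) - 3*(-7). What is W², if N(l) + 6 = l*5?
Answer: 900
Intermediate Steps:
N(l) = -6 + 5*l (N(l) = -6 + l*5 = -6 + 5*l)
W = 30 (W = (-6 + 5*3) - 3*(-7) = (-6 + 15) + 21 = 9 + 21 = 30)
W² = 30² = 900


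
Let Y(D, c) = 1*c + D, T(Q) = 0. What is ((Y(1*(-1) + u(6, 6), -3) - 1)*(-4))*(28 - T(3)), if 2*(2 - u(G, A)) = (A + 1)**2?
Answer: 3080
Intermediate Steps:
u(G, A) = 2 - (1 + A)**2/2 (u(G, A) = 2 - (A + 1)**2/2 = 2 - (1 + A)**2/2)
Y(D, c) = D + c (Y(D, c) = c + D = D + c)
((Y(1*(-1) + u(6, 6), -3) - 1)*(-4))*(28 - T(3)) = ((((1*(-1) + (2 - (1 + 6)**2/2)) - 3) - 1)*(-4))*(28 - 1*0) = ((((-1 + (2 - 1/2*7**2)) - 3) - 1)*(-4))*(28 + 0) = ((((-1 + (2 - 1/2*49)) - 3) - 1)*(-4))*28 = ((((-1 + (2 - 49/2)) - 3) - 1)*(-4))*28 = ((((-1 - 45/2) - 3) - 1)*(-4))*28 = (((-47/2 - 3) - 1)*(-4))*28 = ((-53/2 - 1)*(-4))*28 = -55/2*(-4)*28 = 110*28 = 3080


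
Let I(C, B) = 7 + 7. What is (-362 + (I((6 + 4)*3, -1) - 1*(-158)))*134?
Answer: -25460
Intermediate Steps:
I(C, B) = 14
(-362 + (I((6 + 4)*3, -1) - 1*(-158)))*134 = (-362 + (14 - 1*(-158)))*134 = (-362 + (14 + 158))*134 = (-362 + 172)*134 = -190*134 = -25460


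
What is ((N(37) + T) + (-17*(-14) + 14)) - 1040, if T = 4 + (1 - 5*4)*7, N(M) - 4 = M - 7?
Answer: -883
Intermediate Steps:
N(M) = -3 + M (N(M) = 4 + (M - 7) = 4 + (-7 + M) = -3 + M)
T = -129 (T = 4 + (1 - 20)*7 = 4 - 19*7 = 4 - 133 = -129)
((N(37) + T) + (-17*(-14) + 14)) - 1040 = (((-3 + 37) - 129) + (-17*(-14) + 14)) - 1040 = ((34 - 129) + (238 + 14)) - 1040 = (-95 + 252) - 1040 = 157 - 1040 = -883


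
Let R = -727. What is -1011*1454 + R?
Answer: -1470721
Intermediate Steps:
-1011*1454 + R = -1011*1454 - 727 = -1469994 - 727 = -1470721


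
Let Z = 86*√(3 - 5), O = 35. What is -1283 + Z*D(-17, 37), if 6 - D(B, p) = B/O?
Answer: -1283 + 19522*I*√2/35 ≈ -1283.0 + 788.81*I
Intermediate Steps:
D(B, p) = 6 - B/35
Z = 86*I*√2 (Z = 86*√(-2) = 86*(I*√2) = 86*I*√2 ≈ 121.62*I)
-1283 + Z*D(-17, 37) = -1283 + (86*I*√2)*(6 - 1/35*(-17)) = -1283 + (86*I*√2)*(6 + 17/35) = -1283 + (86*I*√2)*(227/35) = -1283 + 19522*I*√2/35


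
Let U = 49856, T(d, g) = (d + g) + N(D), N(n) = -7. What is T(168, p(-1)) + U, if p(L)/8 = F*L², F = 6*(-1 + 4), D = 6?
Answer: 50161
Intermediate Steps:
F = 18 (F = 6*3 = 18)
p(L) = 144*L² (p(L) = 8*(18*L²) = 144*L²)
T(d, g) = -7 + d + g (T(d, g) = (d + g) - 7 = -7 + d + g)
T(168, p(-1)) + U = (-7 + 168 + 144*(-1)²) + 49856 = (-7 + 168 + 144*1) + 49856 = (-7 + 168 + 144) + 49856 = 305 + 49856 = 50161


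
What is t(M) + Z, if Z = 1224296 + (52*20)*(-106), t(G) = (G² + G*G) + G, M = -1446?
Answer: 5294442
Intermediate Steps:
t(G) = G + 2*G² (t(G) = (G² + G²) + G = 2*G² + G = G + 2*G²)
Z = 1114056 (Z = 1224296 + 1040*(-106) = 1224296 - 110240 = 1114056)
t(M) + Z = -1446*(1 + 2*(-1446)) + 1114056 = -1446*(1 - 2892) + 1114056 = -1446*(-2891) + 1114056 = 4180386 + 1114056 = 5294442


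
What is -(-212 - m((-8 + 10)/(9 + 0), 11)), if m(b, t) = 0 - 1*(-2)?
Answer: 214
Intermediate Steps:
m(b, t) = 2 (m(b, t) = 0 + 2 = 2)
-(-212 - m((-8 + 10)/(9 + 0), 11)) = -(-212 - 1*2) = -(-212 - 2) = -1*(-214) = 214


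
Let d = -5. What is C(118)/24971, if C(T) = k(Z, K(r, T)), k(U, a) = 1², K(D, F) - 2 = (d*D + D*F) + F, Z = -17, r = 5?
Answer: 1/24971 ≈ 4.0046e-5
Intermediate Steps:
K(D, F) = 2 + F - 5*D + D*F (K(D, F) = 2 + ((-5*D + D*F) + F) = 2 + (F - 5*D + D*F) = 2 + F - 5*D + D*F)
k(U, a) = 1
C(T) = 1
C(118)/24971 = 1/24971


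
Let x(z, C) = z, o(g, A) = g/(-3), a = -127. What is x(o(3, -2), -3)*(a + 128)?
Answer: -1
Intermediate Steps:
o(g, A) = -g/3 (o(g, A) = g*(-⅓) = -g/3)
x(o(3, -2), -3)*(a + 128) = (-⅓*3)*(-127 + 128) = -1*1 = -1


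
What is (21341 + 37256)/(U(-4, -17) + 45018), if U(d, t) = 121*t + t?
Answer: 5327/3904 ≈ 1.3645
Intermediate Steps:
U(d, t) = 122*t
(21341 + 37256)/(U(-4, -17) + 45018) = (21341 + 37256)/(122*(-17) + 45018) = 58597/(-2074 + 45018) = 58597/42944 = 58597*(1/42944) = 5327/3904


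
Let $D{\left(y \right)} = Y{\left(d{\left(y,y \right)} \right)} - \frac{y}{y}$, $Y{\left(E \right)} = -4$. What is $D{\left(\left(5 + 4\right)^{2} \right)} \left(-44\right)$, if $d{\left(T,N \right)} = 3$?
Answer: $220$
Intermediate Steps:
$D{\left(y \right)} = -5$ ($D{\left(y \right)} = -4 - \frac{y}{y} = -4 - 1 = -5$)
$D{\left(\left(5 + 4\right)^{2} \right)} \left(-44\right) = \left(-5\right) \left(-44\right) = 220$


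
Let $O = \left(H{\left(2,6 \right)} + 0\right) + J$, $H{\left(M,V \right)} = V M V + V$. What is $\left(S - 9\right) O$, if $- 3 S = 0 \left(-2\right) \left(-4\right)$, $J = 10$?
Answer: $-792$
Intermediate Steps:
$H{\left(M,V \right)} = V + M V^{2}$ ($H{\left(M,V \right)} = M V V + V = M V^{2} + V = V + M V^{2}$)
$O = 88$ ($O = \left(6 \left(1 + 2 \cdot 6\right) + 0\right) + 10 = \left(6 \left(1 + 12\right) + 0\right) + 10 = \left(6 \cdot 13 + 0\right) + 10 = \left(78 + 0\right) + 10 = 78 + 10 = 88$)
$S = 0$ ($S = - \frac{0 \left(-2\right) \left(-4\right)}{3} = - \frac{0 \left(-4\right)}{3} = \left(- \frac{1}{3}\right) 0 = 0$)
$\left(S - 9\right) O = \left(0 - 9\right) 88 = \left(-9\right) 88 = -792$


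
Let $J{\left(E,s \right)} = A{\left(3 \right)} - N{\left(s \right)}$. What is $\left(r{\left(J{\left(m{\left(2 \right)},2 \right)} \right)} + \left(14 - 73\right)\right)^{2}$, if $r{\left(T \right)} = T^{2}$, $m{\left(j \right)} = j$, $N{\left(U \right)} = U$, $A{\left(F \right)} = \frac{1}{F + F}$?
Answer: $\frac{4012009}{1296} \approx 3095.7$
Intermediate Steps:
$A{\left(F \right)} = \frac{1}{2 F}$
$J{\left(E,s \right)} = \frac{1}{6} - s$ ($J{\left(E,s \right)} = \frac{1}{2 \cdot 3} - s = \frac{1}{2} \cdot \frac{1}{3} - s = \frac{1}{6} - s$)
$\left(r{\left(J{\left(m{\left(2 \right)},2 \right)} \right)} + \left(14 - 73\right)\right)^{2} = \left(\left(\frac{1}{6} - 2\right)^{2} + \left(14 - 73\right)\right)^{2} = \left(\left(- \frac{11}{6}\right)^{2} - 59\right)^{2} = \left(\frac{121}{36} - 59\right)^{2} = \left(- \frac{2003}{36}\right)^{2} = \frac{4012009}{1296}$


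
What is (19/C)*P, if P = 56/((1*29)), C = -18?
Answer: -532/261 ≈ -2.0383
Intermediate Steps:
P = 56/29 ≈ 1.9310
(19/C)*P = (19/(-18))*(56/29) = (19*(-1/18))*(56/29) = -19/18*56/29 = -532/261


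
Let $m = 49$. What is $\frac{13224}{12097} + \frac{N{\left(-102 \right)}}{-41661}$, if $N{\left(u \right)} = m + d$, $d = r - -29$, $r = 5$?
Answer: $\frac{549921013}{503973117} \approx 1.0912$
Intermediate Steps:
$d = 34$ ($d = 5 - -29 = 5 + 29 = 34$)
$N{\left(u \right)} = 83$ ($N{\left(u \right)} = 49 + 34 = 83$)
$\frac{13224}{12097} + \frac{N{\left(-102 \right)}}{-41661} = \frac{13224}{12097} + \frac{83}{-41661} = 13224 \cdot \frac{1}{12097} + 83 \left(- \frac{1}{41661}\right) = \frac{13224}{12097} - \frac{83}{41661} = \frac{549921013}{503973117}$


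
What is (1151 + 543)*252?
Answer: 426888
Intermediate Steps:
(1151 + 543)*252 = 1694*252 = 426888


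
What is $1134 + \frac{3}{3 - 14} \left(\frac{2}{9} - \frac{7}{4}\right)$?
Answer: $\frac{13613}{12} \approx 1134.4$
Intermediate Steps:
$1134 + \frac{3}{3 - 14} \left(\frac{2}{9} - \frac{7}{4}\right) = 1134 + \frac{3}{-11} \left(2 \cdot \frac{1}{9} - \frac{7}{4}\right) = 1134 + 3 \left(- \frac{1}{11}\right) \left(\frac{2}{9} - \frac{7}{4}\right) = 1134 - - \frac{5}{12} = 1134 + \frac{5}{12} = \frac{13613}{12}$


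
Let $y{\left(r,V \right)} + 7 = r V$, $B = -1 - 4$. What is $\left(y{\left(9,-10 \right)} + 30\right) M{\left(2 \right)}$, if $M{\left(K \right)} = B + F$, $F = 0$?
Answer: $335$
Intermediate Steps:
$B = -5$ ($B = -1 - 4 = -5$)
$M{\left(K \right)} = -5$ ($M{\left(K \right)} = -5 + 0 = -5$)
$y{\left(r,V \right)} = -7 + V r$ ($y{\left(r,V \right)} = -7 + r V = -7 + V r$)
$\left(y{\left(9,-10 \right)} + 30\right) M{\left(2 \right)} = \left(\left(-7 - 90\right) + 30\right) \left(-5\right) = \left(-97 + 30\right) \left(-5\right) = \left(-67\right) \left(-5\right) = 335$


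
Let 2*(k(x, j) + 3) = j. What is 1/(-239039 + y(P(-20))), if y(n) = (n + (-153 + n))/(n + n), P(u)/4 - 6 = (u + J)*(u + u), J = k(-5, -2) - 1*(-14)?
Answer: -3248/776395577 ≈ -4.1834e-6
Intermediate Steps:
k(x, j) = -3 + j/2
J = 10 (J = (-3 + (½)*(-2)) - 1*(-14) = (-3 - 1) + 14 = -4 + 14 = 10)
P(u) = 24 + 8*u*(10 + u) (P(u) = 24 + 4*((u + 10)*(u + u)) = 24 + 4*((10 + u)*(2*u)) = 24 + 4*(2*u*(10 + u)) = 24 + 8*u*(10 + u))
y(n) = (-153 + 2*n)/(2*n) (y(n) = (-153 + 2*n)/((2*n)) = (-153 + 2*n)*(1/(2*n)) = (-153 + 2*n)/(2*n))
1/(-239039 + y(P(-20))) = 1/(-239039 + (-153/2 + (24 + 8*(-20)² + 80*(-20)))/(24 + 8*(-20)² + 80*(-20))) = 1/(-239039 + (-153/2 + (24 + 8*400 - 1600))/(24 + 8*400 - 1600)) = 1/(-239039 + (-153/2 + (24 + 3200 - 1600))/(24 + 3200 - 1600)) = 1/(-239039 + (-153/2 + 1624)/1624) = 1/(-239039 + (1/1624)*(3095/2)) = 1/(-239039 + 3095/3248) = 1/(-776395577/3248) = -3248/776395577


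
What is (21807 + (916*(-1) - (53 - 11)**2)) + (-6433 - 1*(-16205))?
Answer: 28899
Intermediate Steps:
(21807 + (916*(-1) - (53 - 11)**2)) + (-6433 - 1*(-16205)) = (21807 + (-916 - 1*42**2)) + (-6433 + 16205) = (21807 + (-916 - 1*1764)) + 9772 = (21807 + (-916 - 1764)) + 9772 = (21807 - 2680) + 9772 = 19127 + 9772 = 28899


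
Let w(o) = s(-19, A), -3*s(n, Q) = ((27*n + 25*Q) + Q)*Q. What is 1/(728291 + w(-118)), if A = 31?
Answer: 3/2175790 ≈ 1.3788e-6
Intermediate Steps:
s(n, Q) = -Q*(26*Q + 27*n)/3 (s(n, Q) = -((27*n + 25*Q) + Q)*Q/3 = -((25*Q + 27*n) + Q)*Q/3 = -(26*Q + 27*n)*Q/3 = -Q*(26*Q + 27*n)/3)
w(o) = -9083/3 (w(o) = -⅓*31*(26*31 + 27*(-19)) = -⅓*31*(806 - 513) = -⅓*31*293 = -9083/3)
1/(728291 + w(-118)) = 1/(728291 - 9083/3) = 1/(2175790/3) = 3/2175790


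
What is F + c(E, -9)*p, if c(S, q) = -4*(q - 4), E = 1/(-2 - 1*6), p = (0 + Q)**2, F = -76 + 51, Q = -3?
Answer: 443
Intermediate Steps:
F = -25
p = 9 (p = (0 - 3)**2 = (-3)**2 = 9)
E = -1/8 (E = 1/(-2 - 6) = 1/(-8) = -1/8 ≈ -0.12500)
c(S, q) = 16 - 4*q (c(S, q) = -4*(-4 + q) = 16 - 4*q)
F + c(E, -9)*p = -25 + (16 - 4*(-9))*9 = -25 + (16 + 36)*9 = -25 + 52*9 = -25 + 468 = 443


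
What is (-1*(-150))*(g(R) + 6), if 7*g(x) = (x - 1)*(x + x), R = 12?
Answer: 45900/7 ≈ 6557.1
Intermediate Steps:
g(x) = 2*x*(-1 + x)/7 (g(x) = ((x - 1)*(x + x))/7 = ((-1 + x)*(2*x))/7 = (2*x*(-1 + x))/7 = 2*x*(-1 + x)/7)
(-1*(-150))*(g(R) + 6) = (-1*(-150))*((2/7)*12*(-1 + 12) + 6) = 150*((2/7)*12*11 + 6) = 150*(264/7 + 6) = 150*(306/7) = 45900/7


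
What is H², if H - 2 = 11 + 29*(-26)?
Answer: 549081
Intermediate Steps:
H = -741 (H = 2 + (11 + 29*(-26)) = 2 + (11 - 754) = 2 - 743 = -741)
H² = (-741)² = 549081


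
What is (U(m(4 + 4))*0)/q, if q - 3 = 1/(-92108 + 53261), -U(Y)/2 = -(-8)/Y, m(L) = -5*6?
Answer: 0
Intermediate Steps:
m(L) = -30
U(Y) = -16/Y (U(Y) = -(-2)*(-8/Y) = -16/Y)
q = 116540/38847 (q = 3 + 1/(-92108 + 53261) = 3 + 1/(-38847) = 3 - 1/38847 = 116540/38847 ≈ 3.0000)
(U(m(4 + 4))*0)/q = (-16/(-30)*0)/(116540/38847) = (-16*(-1/30)*0)*(38847/116540) = ((8/15)*0)*(38847/116540) = 0*(38847/116540) = 0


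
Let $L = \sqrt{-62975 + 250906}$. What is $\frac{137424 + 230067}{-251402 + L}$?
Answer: $- \frac{92387972382}{63202777673} - \frac{367491 \sqrt{187931}}{63202777673} \approx -1.4643$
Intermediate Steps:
$L = \sqrt{187931} \approx 433.51$
$\frac{137424 + 230067}{-251402 + L} = \frac{137424 + 230067}{-251402 + \sqrt{187931}} = \frac{367491}{-251402 + \sqrt{187931}}$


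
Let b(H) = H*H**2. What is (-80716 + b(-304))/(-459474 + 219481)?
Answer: 28175180/239993 ≈ 117.40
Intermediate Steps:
b(H) = H**3
(-80716 + b(-304))/(-459474 + 219481) = (-80716 + (-304)**3)/(-459474 + 219481) = (-80716 - 28094464)/(-239993) = -28175180*(-1/239993) = 28175180/239993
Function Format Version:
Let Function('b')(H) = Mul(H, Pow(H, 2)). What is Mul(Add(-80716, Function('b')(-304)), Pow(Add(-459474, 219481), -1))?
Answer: Rational(28175180, 239993) ≈ 117.40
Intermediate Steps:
Function('b')(H) = Pow(H, 3)
Mul(Add(-80716, Function('b')(-304)), Pow(Add(-459474, 219481), -1)) = Mul(Add(-80716, Pow(-304, 3)), Pow(Add(-459474, 219481), -1)) = Mul(Add(-80716, -28094464), Pow(-239993, -1)) = Mul(-28175180, Rational(-1, 239993)) = Rational(28175180, 239993)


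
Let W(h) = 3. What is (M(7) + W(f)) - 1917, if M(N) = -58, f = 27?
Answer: -1972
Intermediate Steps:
(M(7) + W(f)) - 1917 = (-58 + 3) - 1917 = -55 - 1917 = -1972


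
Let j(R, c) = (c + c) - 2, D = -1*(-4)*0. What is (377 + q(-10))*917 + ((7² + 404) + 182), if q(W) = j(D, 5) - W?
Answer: 362850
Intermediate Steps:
D = 0 (D = 4*0 = 0)
j(R, c) = -2 + 2*c (j(R, c) = 2*c - 2 = -2 + 2*c)
q(W) = 8 - W (q(W) = (-2 + 2*5) - W = (-2 + 10) - W = 8 - W)
(377 + q(-10))*917 + ((7² + 404) + 182) = (377 + (8 - 1*(-10)))*917 + ((7² + 404) + 182) = (377 + (8 + 10))*917 + ((49 + 404) + 182) = (377 + 18)*917 + (453 + 182) = 395*917 + 635 = 362215 + 635 = 362850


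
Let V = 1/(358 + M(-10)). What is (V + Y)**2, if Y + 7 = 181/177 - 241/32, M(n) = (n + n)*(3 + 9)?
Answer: 5846896225/32080896 ≈ 182.25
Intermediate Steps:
M(n) = 24*n (M(n) = (2*n)*12 = 24*n)
Y = -76513/5664 (Y = -7 + (181/177 - 241/32) = -7 - 36865/5664 = -76513/5664 ≈ -13.509)
V = 1/118 (V = 1/(358 + 24*(-10)) = 1/(358 - 240) = 1/118 ≈ 0.0084746)
(V + Y)**2 = (1/118 - 76513/5664)**2 = (-76465/5664)**2 = 5846896225/32080896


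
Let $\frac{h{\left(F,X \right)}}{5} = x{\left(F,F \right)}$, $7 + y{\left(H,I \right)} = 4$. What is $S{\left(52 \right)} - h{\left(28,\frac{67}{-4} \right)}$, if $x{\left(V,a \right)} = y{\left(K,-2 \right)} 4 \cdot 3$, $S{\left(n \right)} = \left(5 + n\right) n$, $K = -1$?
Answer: $3144$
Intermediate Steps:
$y{\left(H,I \right)} = -3$ ($y{\left(H,I \right)} = -7 + 4 = -3$)
$S{\left(n \right)} = n \left(5 + n\right)$
$x{\left(V,a \right)} = -36$ ($x{\left(V,a \right)} = \left(-3\right) 4 \cdot 3 = \left(-12\right) 3 = -36$)
$h{\left(F,X \right)} = -180$ ($h{\left(F,X \right)} = 5 \left(-36\right) = -180$)
$S{\left(52 \right)} - h{\left(28,\frac{67}{-4} \right)} = 52 \left(5 + 52\right) - -180 = 52 \cdot 57 + 180 = 2964 + 180 = 3144$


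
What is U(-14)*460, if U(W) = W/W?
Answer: 460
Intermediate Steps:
U(W) = 1
U(-14)*460 = 1*460 = 460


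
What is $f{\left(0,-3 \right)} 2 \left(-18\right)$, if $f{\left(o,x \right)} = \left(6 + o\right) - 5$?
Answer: $-36$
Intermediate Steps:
$f{\left(o,x \right)} = 1 + o$
$f{\left(0,-3 \right)} 2 \left(-18\right) = \left(1 + 0\right) 2 \left(-18\right) = 1 \cdot 2 \left(-18\right) = 2 \left(-18\right) = -36$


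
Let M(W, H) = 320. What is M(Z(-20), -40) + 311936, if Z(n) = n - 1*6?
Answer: 312256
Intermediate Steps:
Z(n) = -6 + n (Z(n) = n - 6 = -6 + n)
M(Z(-20), -40) + 311936 = 320 + 311936 = 312256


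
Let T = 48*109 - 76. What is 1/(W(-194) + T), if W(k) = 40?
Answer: 1/5196 ≈ 0.00019246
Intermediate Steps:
T = 5156 (T = 5232 - 76 = 5156)
1/(W(-194) + T) = 1/(40 + 5156) = 1/5196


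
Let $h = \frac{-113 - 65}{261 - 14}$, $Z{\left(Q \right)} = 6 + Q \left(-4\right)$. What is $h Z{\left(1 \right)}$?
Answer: $- \frac{356}{247} \approx -1.4413$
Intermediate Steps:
$Z{\left(Q \right)} = 6 - 4 Q$
$h = - \frac{178}{247} \approx -0.72065$
$h Z{\left(1 \right)} = - \frac{178 \left(6 - 4\right)}{247} = \left(- \frac{178}{247}\right) 2 = - \frac{356}{247}$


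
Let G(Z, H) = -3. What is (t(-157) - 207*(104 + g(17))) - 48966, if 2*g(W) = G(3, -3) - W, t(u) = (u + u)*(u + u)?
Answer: 30172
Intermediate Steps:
t(u) = 4*u² (t(u) = (2*u)*(2*u) = 4*u²)
g(W) = -3/2 - W/2 (g(W) = (-3 - W)/2 = -3/2 - W/2)
(t(-157) - 207*(104 + g(17))) - 48966 = (4*(-157)² - 207*(104 + (-3/2 - ½*17))) - 48966 = (4*24649 - 207*(104 + (-3/2 - 17/2))) - 48966 = (98596 - 207*(104 - 10)) - 48966 = (98596 - 207*94) - 48966 = (98596 - 19458) - 48966 = 79138 - 48966 = 30172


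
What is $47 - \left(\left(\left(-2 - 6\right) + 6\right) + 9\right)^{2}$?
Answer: $-2$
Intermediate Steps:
$47 - \left(\left(\left(-2 - 6\right) + 6\right) + 9\right)^{2} = 47 - \left(\left(-8 + 6\right) + 9\right)^{2} = 47 - \left(-2 + 9\right)^{2} = 47 - 7^{2} = 47 - 49 = -2$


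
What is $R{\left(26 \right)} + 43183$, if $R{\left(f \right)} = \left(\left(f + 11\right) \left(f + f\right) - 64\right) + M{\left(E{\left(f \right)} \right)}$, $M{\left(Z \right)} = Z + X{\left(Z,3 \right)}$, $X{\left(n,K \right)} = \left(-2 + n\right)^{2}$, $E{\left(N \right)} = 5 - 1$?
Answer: $45051$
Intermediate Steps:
$E{\left(N \right)} = 4$ ($E{\left(N \right)} = 5 - 1 = 4$)
$M{\left(Z \right)} = Z + \left(-2 + Z\right)^{2}$
$R{\left(f \right)} = -56 + 2 f \left(11 + f\right)$ ($R{\left(f \right)} = \left(\left(f + 11\right) \left(f + f\right) - 64\right) + \left(4 + \left(-2 + 4\right)^{2}\right) = \left(\left(11 + f\right) 2 f - 64\right) + \left(4 + 2^{2}\right) = \left(2 f \left(11 + f\right) - 64\right) + \left(4 + 4\right) = \left(-64 + 2 f \left(11 + f\right)\right) + 8 = -56 + 2 f \left(11 + f\right)$)
$R{\left(26 \right)} + 43183 = \left(-56 + 2 \cdot 26^{2} + 22 \cdot 26\right) + 43183 = \left(-56 + 2 \cdot 676 + 572\right) + 43183 = \left(-56 + 1352 + 572\right) + 43183 = 1868 + 43183 = 45051$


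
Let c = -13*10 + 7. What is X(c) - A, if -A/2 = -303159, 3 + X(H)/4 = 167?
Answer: -605662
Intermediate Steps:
c = -123 (c = -130 + 7 = -123)
X(H) = 656 (X(H) = -12 + 4*167 = -12 + 668 = 656)
A = 606318 (A = -2*(-303159) = 606318)
X(c) - A = 656 - 1*606318 = 656 - 606318 = -605662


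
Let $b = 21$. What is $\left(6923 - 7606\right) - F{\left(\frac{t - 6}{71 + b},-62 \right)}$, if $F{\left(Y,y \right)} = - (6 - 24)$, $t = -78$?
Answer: $-701$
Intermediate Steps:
$F{\left(Y,y \right)} = 18$ ($F{\left(Y,y \right)} = \left(-1\right) \left(-18\right) = 18$)
$\left(6923 - 7606\right) - F{\left(\frac{t - 6}{71 + b},-62 \right)} = \left(6923 - 7606\right) - 18 = -683 - 18 = -701$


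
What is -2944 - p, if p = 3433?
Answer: -6377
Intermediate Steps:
-2944 - p = -2944 - 1*3433 = -2944 - 3433 = -6377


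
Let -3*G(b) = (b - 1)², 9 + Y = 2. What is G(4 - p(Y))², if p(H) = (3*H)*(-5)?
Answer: 12027024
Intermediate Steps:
Y = -7 (Y = -9 + 2 = -7)
p(H) = -15*H
G(b) = -(-1 + b)²/3 (G(b) = -(b - 1)²/3 = -(-1 + b)²/3)
G(4 - p(Y))² = (-(-1 + (4 - (-15)*(-7)))²/3)² = (-(-1 + (4 - 1*105))²/3)² = (-(-1 + (4 - 105))²/3)² = (-(-1 - 101)²/3)² = (-⅓*(-102)²)² = (-⅓*10404)² = (-3468)² = 12027024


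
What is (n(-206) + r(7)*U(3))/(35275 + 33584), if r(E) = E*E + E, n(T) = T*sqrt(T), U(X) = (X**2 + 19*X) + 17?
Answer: 664/9837 - 206*I*sqrt(206)/68859 ≈ 0.0675 - 0.042938*I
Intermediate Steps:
U(X) = 17 + X**2 + 19*X
n(T) = T**(3/2)
r(E) = E + E**2 (r(E) = E**2 + E = E + E**2)
(n(-206) + r(7)*U(3))/(35275 + 33584) = ((-206)**(3/2) + (7*(1 + 7))*(17 + 3**2 + 19*3))/(35275 + 33584) = (-206*I*sqrt(206) + (7*8)*(17 + 9 + 57))/68859 = (-206*I*sqrt(206) + 56*83)*(1/68859) = (-206*I*sqrt(206) + 4648)*(1/68859) = (4648 - 206*I*sqrt(206))*(1/68859) = 664/9837 - 206*I*sqrt(206)/68859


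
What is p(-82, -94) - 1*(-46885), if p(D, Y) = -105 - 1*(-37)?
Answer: 46817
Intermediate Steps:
p(D, Y) = -68 (p(D, Y) = -105 + 37 = -68)
p(-82, -94) - 1*(-46885) = -68 - 1*(-46885) = -68 + 46885 = 46817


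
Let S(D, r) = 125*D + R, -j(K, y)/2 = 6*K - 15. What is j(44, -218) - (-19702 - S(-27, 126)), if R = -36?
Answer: 15793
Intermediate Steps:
j(K, y) = 30 - 12*K (j(K, y) = -2*(6*K - 15) = -2*(-15 + 6*K) = 30 - 12*K)
S(D, r) = -36 + 125*D (S(D, r) = 125*D - 36 = -36 + 125*D)
j(44, -218) - (-19702 - S(-27, 126)) = (30 - 12*44) - (-19702 - (-36 + 125*(-27))) = (30 - 528) - (-19702 - (-36 - 3375)) = -498 - (-19702 - 1*(-3411)) = -498 - (-19702 + 3411) = -498 - 1*(-16291) = -498 + 16291 = 15793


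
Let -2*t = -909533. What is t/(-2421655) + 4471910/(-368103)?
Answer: -21993648247999/1782836940930 ≈ -12.336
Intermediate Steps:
t = 909533/2 (t = -½*(-909533) = 909533/2 ≈ 4.5477e+5)
t/(-2421655) + 4471910/(-368103) = (909533/2)/(-2421655) + 4471910/(-368103) = (909533/2)*(-1/2421655) + 4471910*(-1/368103) = -909533/4843310 - 4471910/368103 = -21993648247999/1782836940930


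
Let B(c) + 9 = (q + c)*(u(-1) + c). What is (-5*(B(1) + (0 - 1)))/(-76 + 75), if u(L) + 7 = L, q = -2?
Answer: -15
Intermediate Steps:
u(L) = -7 + L
B(c) = -9 + (-8 + c)*(-2 + c) (B(c) = -9 + (-2 + c)*((-7 - 1) + c) = -9 + (-2 + c)*(-8 + c) = -9 + (-8 + c)*(-2 + c))
(-5*(B(1) + (0 - 1)))/(-76 + 75) = (-5*((7 + 1² - 10*1) + (0 - 1)))/(-76 + 75) = -5*((7 + 1 - 10) - 1)/(-1) = -5*(-2 - 1)*(-1) = -5*(-3)*(-1) = 15*(-1) = -15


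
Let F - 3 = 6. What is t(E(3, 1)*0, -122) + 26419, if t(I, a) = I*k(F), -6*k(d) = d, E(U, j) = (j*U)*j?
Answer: 26419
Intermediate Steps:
E(U, j) = U*j**2 (E(U, j) = (U*j)*j = U*j**2)
F = 9 (F = 3 + 6 = 9)
k(d) = -d/6
t(I, a) = -3*I/2 (t(I, a) = I*(-1/6*9) = I*(-3/2) = -3*I/2)
t(E(3, 1)*0, -122) + 26419 = -3*3*1**2*0/2 + 26419 = -3*3*1*0/2 + 26419 = -9*0/2 + 26419 = -3/2*0 + 26419 = 0 + 26419 = 26419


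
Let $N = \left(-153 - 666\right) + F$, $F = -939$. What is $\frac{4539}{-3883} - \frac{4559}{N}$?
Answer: $\frac{9723035}{6826314} \approx 1.4243$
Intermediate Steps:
$N = -1758$ ($N = \left(-153 - 666\right) - 939 = -819 - 939 = -1758$)
$\frac{4539}{-3883} - \frac{4559}{N} = \frac{4539}{-3883} - \frac{4559}{-1758} = 4539 \left(- \frac{1}{3883}\right) - - \frac{4559}{1758} = - \frac{4539}{3883} + \frac{4559}{1758} = \frac{9723035}{6826314}$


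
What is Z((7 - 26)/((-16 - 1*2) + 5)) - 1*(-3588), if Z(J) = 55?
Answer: 3643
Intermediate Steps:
Z((7 - 26)/((-16 - 1*2) + 5)) - 1*(-3588) = 55 - 1*(-3588) = 55 + 3588 = 3643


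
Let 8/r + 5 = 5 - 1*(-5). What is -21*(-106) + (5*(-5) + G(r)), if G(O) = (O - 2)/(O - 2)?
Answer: 2202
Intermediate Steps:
r = 8/5 (r = 8/(-5 + (5 - 1*(-5))) = 8/(-5 + (5 + 5)) = 8/(-5 + 10) = 8/5 ≈ 1.6000)
G(O) = 1 (G(O) = (-2 + O)/(-2 + O) = 1)
-21*(-106) + (5*(-5) + G(r)) = -21*(-106) + (5*(-5) + 1) = 2226 + (-25 + 1) = 2226 - 24 = 2202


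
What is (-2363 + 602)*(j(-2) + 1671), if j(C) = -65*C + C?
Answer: -3168039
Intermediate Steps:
j(C) = -64*C
(-2363 + 602)*(j(-2) + 1671) = (-2363 + 602)*(-64*(-2) + 1671) = -1761*(128 + 1671) = -1761*1799 = -3168039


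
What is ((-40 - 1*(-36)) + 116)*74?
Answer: 8288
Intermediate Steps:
((-40 - 1*(-36)) + 116)*74 = ((-40 + 36) + 116)*74 = (-4 + 116)*74 = 112*74 = 8288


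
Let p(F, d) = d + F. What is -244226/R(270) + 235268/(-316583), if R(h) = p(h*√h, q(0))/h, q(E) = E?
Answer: -235268/316583 - 122113*√30/45 ≈ -14864.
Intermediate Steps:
p(F, d) = F + d
R(h) = √h (R(h) = (h*√h + 0)/h = (h^(3/2) + 0)/h = h^(3/2)/h = √h)
-244226/R(270) + 235268/(-316583) = -244226*√30/90 + 235268/(-316583) = -244226*√30/90 + 235268*(-1/316583) = -122113*√30/45 - 235268/316583 = -235268/316583 - 122113*√30/45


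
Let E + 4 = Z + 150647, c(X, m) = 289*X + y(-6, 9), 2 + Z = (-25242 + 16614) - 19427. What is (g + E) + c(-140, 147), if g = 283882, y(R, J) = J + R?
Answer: 366011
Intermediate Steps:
Z = -28057 (Z = -2 + ((-25242 + 16614) - 19427) = -2 + (-8628 - 19427) = -2 - 28055 = -28057)
c(X, m) = 3 + 289*X (c(X, m) = 289*X + (9 - 6) = 289*X + 3 = 3 + 289*X)
E = 122586 (E = -4 + (-28057 + 150647) = -4 + 122590 = 122586)
(g + E) + c(-140, 147) = (283882 + 122586) + (3 + 289*(-140)) = 406468 + (3 - 40460) = 406468 - 40457 = 366011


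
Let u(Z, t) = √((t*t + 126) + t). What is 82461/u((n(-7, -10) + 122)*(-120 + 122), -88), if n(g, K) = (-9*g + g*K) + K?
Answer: 27487*√7782/2594 ≈ 934.77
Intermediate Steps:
n(g, K) = K - 9*g + K*g (n(g, K) = (-9*g + K*g) + K = K - 9*g + K*g)
u(Z, t) = √(126 + t + t²) (u(Z, t) = √((t² + 126) + t) = √((126 + t²) + t) = √(126 + t + t²))
82461/u((n(-7, -10) + 122)*(-120 + 122), -88) = 82461/(√(126 - 88 + (-88)²)) = 82461/(√(126 - 88 + 7744)) = 82461/(√7782) = 82461*(√7782/7782) = 27487*√7782/2594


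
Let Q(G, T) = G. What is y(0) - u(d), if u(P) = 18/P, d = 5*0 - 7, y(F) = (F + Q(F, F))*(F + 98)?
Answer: 18/7 ≈ 2.5714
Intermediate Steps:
y(F) = 2*F*(98 + F) (y(F) = (F + F)*(F + 98) = (2*F)*(98 + F) = 2*F*(98 + F))
d = -7 (d = 0 - 7 = -7)
y(0) - u(d) = 2*0*(98 + 0) - 18/(-7) = 2*0*98 - 18*(-1)/7 = 0 - 1*(-18/7) = 0 + 18/7 = 18/7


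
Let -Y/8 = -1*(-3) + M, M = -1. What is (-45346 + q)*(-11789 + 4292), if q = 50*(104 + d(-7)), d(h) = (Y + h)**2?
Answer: 102678912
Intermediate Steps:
Y = -16 (Y = -8*(-1*(-3) - 1) = -8*(3 - 1) = -8*2 = -16)
d(h) = (-16 + h)**2
q = 31650 (q = 50*(104 + (-16 - 7)**2) = 50*(104 + (-23)**2) = 50*(104 + 529) = 50*633 = 31650)
(-45346 + q)*(-11789 + 4292) = (-45346 + 31650)*(-11789 + 4292) = -13696*(-7497) = 102678912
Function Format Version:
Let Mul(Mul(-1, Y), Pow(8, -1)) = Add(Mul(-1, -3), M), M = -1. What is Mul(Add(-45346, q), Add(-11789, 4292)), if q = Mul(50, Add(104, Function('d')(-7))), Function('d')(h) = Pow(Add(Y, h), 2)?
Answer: 102678912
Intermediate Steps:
Y = -16 (Y = Mul(-8, Add(Mul(-1, -3), -1)) = Mul(-8, Add(3, -1)) = Mul(-8, 2) = -16)
Function('d')(h) = Pow(Add(-16, h), 2)
q = 31650 (q = Mul(50, Add(104, Pow(Add(-16, -7), 2))) = Mul(50, Add(104, Pow(-23, 2))) = Mul(50, Add(104, 529)) = Mul(50, 633) = 31650)
Mul(Add(-45346, q), Add(-11789, 4292)) = Mul(Add(-45346, 31650), Add(-11789, 4292)) = Mul(-13696, -7497) = 102678912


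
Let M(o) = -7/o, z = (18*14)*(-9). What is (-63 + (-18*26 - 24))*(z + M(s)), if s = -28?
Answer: 5034405/4 ≈ 1.2586e+6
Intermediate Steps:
z = -2268 (z = 252*(-9) = -2268)
(-63 + (-18*26 - 24))*(z + M(s)) = (-63 + (-18*26 - 24))*(-2268 - 7/(-28)) = (-63 + (-468 - 24))*(-2268 - 7*(-1/28)) = (-63 - 492)*(-2268 + ¼) = -555*(-9071/4) = 5034405/4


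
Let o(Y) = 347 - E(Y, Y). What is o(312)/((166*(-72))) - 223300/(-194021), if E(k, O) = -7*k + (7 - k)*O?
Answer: -196207517/27939024 ≈ -7.0227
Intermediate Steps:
E(k, O) = -7*k + O*(7 - k)
o(Y) = 347 + Y² (o(Y) = 347 - (-7*Y + 7*Y - Y*Y) = 347 - (-7*Y + 7*Y - Y²) = 347 - (-1)*Y² = 347 + Y²)
o(312)/((166*(-72))) - 223300/(-194021) = (347 + 312²)/((166*(-72))) - 223300/(-194021) = (347 + 97344)/(-11952) - 223300*(-1/194021) = 97691*(-1/11952) + 223300/194021 = -1177/144 + 223300/194021 = -196207517/27939024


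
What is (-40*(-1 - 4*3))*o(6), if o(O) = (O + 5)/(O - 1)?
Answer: 1144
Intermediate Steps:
o(O) = (5 + O)/(-1 + O)
(-40*(-1 - 4*3))*o(6) = (-40*(-1 - 4*3))*((5 + 6)/(-1 + 6)) = (-40*(-1 - 12))*(11/5) = (-40*(-13))*((⅕)*11) = 520*(11/5) = 1144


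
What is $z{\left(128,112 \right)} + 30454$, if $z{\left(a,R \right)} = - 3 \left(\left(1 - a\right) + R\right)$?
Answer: $30499$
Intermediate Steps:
$z{\left(a,R \right)} = -3 - 3 R + 3 a$ ($z{\left(a,R \right)} = - 3 \left(1 + R - a\right) = -3 - 3 R + 3 a$)
$z{\left(128,112 \right)} + 30454 = \left(-3 - 336 + 3 \cdot 128\right) + 30454 = \left(-3 - 336 + 384\right) + 30454 = 45 + 30454 = 30499$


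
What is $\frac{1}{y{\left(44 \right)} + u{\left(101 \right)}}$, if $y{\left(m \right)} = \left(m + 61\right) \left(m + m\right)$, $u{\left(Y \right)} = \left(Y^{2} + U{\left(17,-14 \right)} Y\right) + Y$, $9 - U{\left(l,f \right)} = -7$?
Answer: $\frac{1}{21158} \approx 4.7263 \cdot 10^{-5}$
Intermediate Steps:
$U{\left(l,f \right)} = 16$ ($U{\left(l,f \right)} = 9 - -7 = 9 + 7 = 16$)
$u{\left(Y \right)} = Y^{2} + 17 Y$ ($u{\left(Y \right)} = \left(Y^{2} + 16 Y\right) + Y = Y^{2} + 17 Y$)
$y{\left(m \right)} = 2 m \left(61 + m\right)$ ($y{\left(m \right)} = \left(61 + m\right) 2 m = 2 m \left(61 + m\right)$)
$\frac{1}{y{\left(44 \right)} + u{\left(101 \right)}} = \frac{1}{2 \cdot 44 \left(61 + 44\right) + 101 \left(17 + 101\right)} = \frac{1}{2 \cdot 44 \cdot 105 + 101 \cdot 118} = \frac{1}{9240 + 11918} = \frac{1}{21158}$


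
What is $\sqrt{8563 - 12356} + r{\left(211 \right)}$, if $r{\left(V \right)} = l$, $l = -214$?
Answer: $-214 + i \sqrt{3793} \approx -214.0 + 61.587 i$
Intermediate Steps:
$r{\left(V \right)} = -214$
$\sqrt{8563 - 12356} + r{\left(211 \right)} = \sqrt{8563 - 12356} - 214 = \sqrt{-3793} - 214 = i \sqrt{3793} - 214 = -214 + i \sqrt{3793}$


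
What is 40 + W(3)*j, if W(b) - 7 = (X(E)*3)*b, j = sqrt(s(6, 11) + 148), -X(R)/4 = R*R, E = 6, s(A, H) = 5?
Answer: 40 - 3867*sqrt(17) ≈ -15904.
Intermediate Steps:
X(R) = -4*R**2 (X(R) = -4*R*R = -4*R**2)
j = 3*sqrt(17) (j = sqrt(5 + 148) = sqrt(153) = 3*sqrt(17) ≈ 12.369)
W(b) = 7 - 432*b (W(b) = 7 + (-4*6**2*3)*b = 7 + (-4*36*3)*b = 7 + (-144*3)*b = 7 - 432*b)
40 + W(3)*j = 40 + (7 - 432*3)*(3*sqrt(17)) = 40 + (7 - 1296)*(3*sqrt(17)) = 40 - 3867*sqrt(17)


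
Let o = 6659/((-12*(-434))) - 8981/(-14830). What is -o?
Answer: -72763009/38617320 ≈ -1.8842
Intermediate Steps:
o = 72763009/38617320 (o = 6659/5208 - 8981*(-1/14830) = 6659*(1/5208) + 8981/14830 = 6659/5208 + 8981/14830 = 72763009/38617320 ≈ 1.8842)
-o = -1*72763009/38617320 = -72763009/38617320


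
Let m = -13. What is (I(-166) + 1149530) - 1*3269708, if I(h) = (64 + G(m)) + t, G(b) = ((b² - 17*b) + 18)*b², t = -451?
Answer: -2051613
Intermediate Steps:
G(b) = b²*(18 + b² - 17*b) (G(b) = (18 + b² - 17*b)*b² = b²*(18 + b² - 17*b))
I(h) = 68565 (I(h) = (64 + (-13)²*(18 + (-13)² - 17*(-13))) - 451 = (64 + 169*(18 + 169 + 221)) - 451 = (64 + 169*408) - 451 = (64 + 68952) - 451 = 69016 - 451 = 68565)
(I(-166) + 1149530) - 1*3269708 = (68565 + 1149530) - 1*3269708 = 1218095 - 3269708 = -2051613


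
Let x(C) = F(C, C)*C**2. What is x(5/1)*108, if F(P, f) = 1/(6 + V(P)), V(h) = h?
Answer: 2700/11 ≈ 245.45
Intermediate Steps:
F(P, f) = 1/(6 + P)
x(C) = C**2/(6 + C)
x(5/1)*108 = ((5/1)**2/(6 + 5/1))*108 = ((5*1)**2/(6 + 5*1))*108 = (5**2/(6 + 5))*108 = (25/11)*108 = 2700/11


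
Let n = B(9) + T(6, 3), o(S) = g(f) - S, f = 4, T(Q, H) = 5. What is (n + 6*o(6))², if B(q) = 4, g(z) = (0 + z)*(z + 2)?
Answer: 13689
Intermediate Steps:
g(z) = z*(2 + z)
o(S) = 24 - S (o(S) = 4*(2 + 4) - S = 4*6 - S = 24 - S)
n = 9 (n = 4 + 5 = 9)
(n + 6*o(6))² = (9 + 6*(24 - 1*6))² = (9 + 6*(24 - 6))² = (9 + 6*18)² = (9 + 108)² = 117² = 13689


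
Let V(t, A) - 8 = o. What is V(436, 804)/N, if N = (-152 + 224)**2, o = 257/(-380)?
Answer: 2783/1969920 ≈ 0.0014127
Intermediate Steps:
o = -257/380 (o = 257*(-1/380) = -257/380 ≈ -0.67632)
V(t, A) = 2783/380 (V(t, A) = 8 - 257/380 = 2783/380)
N = 5184 (N = 72**2 = 5184)
V(436, 804)/N = (2783/380)/5184 = (2783/380)*(1/5184) = 2783/1969920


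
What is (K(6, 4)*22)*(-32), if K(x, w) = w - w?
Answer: 0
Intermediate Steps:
K(x, w) = 0
(K(6, 4)*22)*(-32) = (0*22)*(-32) = 0*(-32) = 0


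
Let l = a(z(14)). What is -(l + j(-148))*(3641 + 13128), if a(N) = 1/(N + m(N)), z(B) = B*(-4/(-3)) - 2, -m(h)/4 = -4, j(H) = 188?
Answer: -309002363/98 ≈ -3.1531e+6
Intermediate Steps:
m(h) = 16 (m(h) = -4*(-4) = 16)
z(B) = -2 + 4*B/3 (z(B) = B*(-4*(-⅓)) - 2 = B*(4/3) - 2 = 4*B/3 - 2 = -2 + 4*B/3)
a(N) = 1/(16 + N) (a(N) = 1/(N + 16) = 1/(16 + N))
l = 3/98 (l = 1/(16 + (-2 + (4/3)*14)) = 1/(16 + (-2 + 56/3)) = 1/(16 + 50/3) = 1/(98/3) = 3/98 ≈ 0.030612)
-(l + j(-148))*(3641 + 13128) = -(3/98 + 188)*(3641 + 13128) = -18427*16769/98 = -1*309002363/98 = -309002363/98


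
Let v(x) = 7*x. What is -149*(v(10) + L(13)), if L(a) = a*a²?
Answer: -337783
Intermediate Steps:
L(a) = a³
-149*(v(10) + L(13)) = -149*(7*10 + 13³) = -149*(70 + 2197) = -149*2267 = -337783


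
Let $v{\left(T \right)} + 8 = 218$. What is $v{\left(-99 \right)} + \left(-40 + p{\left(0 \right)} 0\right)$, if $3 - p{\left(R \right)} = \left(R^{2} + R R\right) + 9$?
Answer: $170$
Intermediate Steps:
$p{\left(R \right)} = -6 - 2 R^{2}$ ($p{\left(R \right)} = 3 - \left(\left(R^{2} + R R\right) + 9\right) = 3 - \left(\left(R^{2} + R^{2}\right) + 9\right) = 3 - \left(2 R^{2} + 9\right) = 3 - \left(9 + 2 R^{2}\right) = -6 - 2 R^{2}$)
$v{\left(T \right)} = 210$ ($v{\left(T \right)} = -8 + 218 = 210$)
$v{\left(-99 \right)} + \left(-40 + p{\left(0 \right)} 0\right) = 210 - \left(40 - \left(-6 - 2 \cdot 0^{2}\right) 0\right) = 210 - \left(40 - \left(-6 - 0\right) 0\right) = 210 - \left(40 - \left(-6 + 0\right) 0\right) = 210 - 40 = 170$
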